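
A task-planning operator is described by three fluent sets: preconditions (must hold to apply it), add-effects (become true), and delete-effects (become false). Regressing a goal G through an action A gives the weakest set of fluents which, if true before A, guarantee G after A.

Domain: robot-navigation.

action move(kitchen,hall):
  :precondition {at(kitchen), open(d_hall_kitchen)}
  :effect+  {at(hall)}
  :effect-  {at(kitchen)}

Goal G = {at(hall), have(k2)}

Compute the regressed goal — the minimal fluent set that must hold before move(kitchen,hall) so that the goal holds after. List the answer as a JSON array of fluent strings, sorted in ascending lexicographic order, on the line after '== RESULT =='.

Regress:
  G ∩ del = {}  (empty — regression defined)
  G \ add = {at(hall), have(k2)} \ {at(hall)} = {have(k2)}
  ∪ pre   = {have(k2)} ∪ {at(kitchen), open(d_hall_kitchen)}
          = {at(kitchen), have(k2), open(d_hall_kitchen)}

== RESULT ==
["at(kitchen)", "have(k2)", "open(d_hall_kitchen)"]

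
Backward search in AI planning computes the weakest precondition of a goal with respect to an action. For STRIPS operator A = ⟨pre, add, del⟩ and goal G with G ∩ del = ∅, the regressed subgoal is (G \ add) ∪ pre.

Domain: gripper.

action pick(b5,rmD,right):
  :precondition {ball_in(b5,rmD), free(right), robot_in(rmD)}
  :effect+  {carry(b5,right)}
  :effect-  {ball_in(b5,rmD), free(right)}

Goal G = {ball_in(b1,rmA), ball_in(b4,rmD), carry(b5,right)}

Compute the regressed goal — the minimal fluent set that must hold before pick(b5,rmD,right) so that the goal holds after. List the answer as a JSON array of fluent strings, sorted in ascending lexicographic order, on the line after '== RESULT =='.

Regress:
  G ∩ del = {}  (empty — regression defined)
  G \ add = {ball_in(b1,rmA), ball_in(b4,rmD), carry(b5,right)} \ {carry(b5,right)} = {ball_in(b1,rmA), ball_in(b4,rmD)}
  ∪ pre   = {ball_in(b1,rmA), ball_in(b4,rmD)} ∪ {ball_in(b5,rmD), free(right), robot_in(rmD)}
          = {ball_in(b1,rmA), ball_in(b4,rmD), ball_in(b5,rmD), free(right), robot_in(rmD)}

== RESULT ==
["ball_in(b1,rmA)", "ball_in(b4,rmD)", "ball_in(b5,rmD)", "free(right)", "robot_in(rmD)"]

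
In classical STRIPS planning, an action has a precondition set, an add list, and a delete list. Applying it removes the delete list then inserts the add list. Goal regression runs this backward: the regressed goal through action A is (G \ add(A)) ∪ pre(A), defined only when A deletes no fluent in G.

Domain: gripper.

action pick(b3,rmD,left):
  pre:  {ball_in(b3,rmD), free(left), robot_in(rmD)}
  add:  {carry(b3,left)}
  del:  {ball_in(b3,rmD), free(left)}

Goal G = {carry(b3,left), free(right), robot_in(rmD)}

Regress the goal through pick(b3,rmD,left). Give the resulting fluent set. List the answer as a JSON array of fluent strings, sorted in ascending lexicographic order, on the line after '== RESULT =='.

Compute (G \ add) ∪ pre:
  G ∩ del = {}  (empty — regression defined)
  G \ add = {carry(b3,left), free(right), robot_in(rmD)} \ {carry(b3,left)} = {free(right), robot_in(rmD)}
  ∪ pre   = {free(right), robot_in(rmD)} ∪ {ball_in(b3,rmD), free(left), robot_in(rmD)}
          = {ball_in(b3,rmD), free(left), free(right), robot_in(rmD)}

== RESULT ==
["ball_in(b3,rmD)", "free(left)", "free(right)", "robot_in(rmD)"]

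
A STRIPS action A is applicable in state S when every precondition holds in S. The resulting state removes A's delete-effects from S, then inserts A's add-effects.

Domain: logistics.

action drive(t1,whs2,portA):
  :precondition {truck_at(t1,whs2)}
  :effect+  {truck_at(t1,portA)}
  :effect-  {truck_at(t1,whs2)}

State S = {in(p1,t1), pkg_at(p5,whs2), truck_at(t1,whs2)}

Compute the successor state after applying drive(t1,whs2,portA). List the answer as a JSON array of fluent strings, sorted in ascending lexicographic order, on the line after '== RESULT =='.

Compute (S \ del) ∪ add:
  pre ⊆ S: {truck_at(t1,whs2)} ⊆ S  — applicable
  S \ del = {in(p1,t1), pkg_at(p5,whs2)}
  ∪ add   = {in(p1,t1), pkg_at(p5,whs2), truck_at(t1,portA)}

== RESULT ==
["in(p1,t1)", "pkg_at(p5,whs2)", "truck_at(t1,portA)"]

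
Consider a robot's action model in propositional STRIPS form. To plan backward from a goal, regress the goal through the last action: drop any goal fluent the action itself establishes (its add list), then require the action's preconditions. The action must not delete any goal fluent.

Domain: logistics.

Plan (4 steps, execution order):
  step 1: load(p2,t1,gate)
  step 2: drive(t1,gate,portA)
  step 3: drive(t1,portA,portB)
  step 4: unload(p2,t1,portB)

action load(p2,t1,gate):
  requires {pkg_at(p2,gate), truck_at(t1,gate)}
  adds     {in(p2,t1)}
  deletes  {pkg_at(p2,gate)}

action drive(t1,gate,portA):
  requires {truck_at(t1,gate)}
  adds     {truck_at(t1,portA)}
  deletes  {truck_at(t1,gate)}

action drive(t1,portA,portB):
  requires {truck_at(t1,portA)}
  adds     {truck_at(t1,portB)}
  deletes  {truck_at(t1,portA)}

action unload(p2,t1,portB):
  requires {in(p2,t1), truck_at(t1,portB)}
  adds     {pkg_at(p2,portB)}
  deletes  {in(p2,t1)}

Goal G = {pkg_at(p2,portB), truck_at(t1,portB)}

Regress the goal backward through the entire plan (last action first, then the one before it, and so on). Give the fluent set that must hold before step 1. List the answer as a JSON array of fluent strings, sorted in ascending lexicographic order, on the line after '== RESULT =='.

Regress step by step:
  through step 4 (unload(p2,t1,portB)): drop {pkg_at(p2,portB)}, keep {truck_at(t1,portB)}, require {in(p2,t1), truck_at(t1,portB)}
    → {in(p2,t1), truck_at(t1,portB)}
  through step 3 (drive(t1,portA,portB)): drop {truck_at(t1,portB)}, keep {in(p2,t1)}, require {truck_at(t1,portA)}
    → {in(p2,t1), truck_at(t1,portA)}
  through step 2 (drive(t1,gate,portA)): drop {truck_at(t1,portA)}, keep {in(p2,t1)}, require {truck_at(t1,gate)}
    → {in(p2,t1), truck_at(t1,gate)}
  through step 1 (load(p2,t1,gate)): drop {in(p2,t1)}, keep {truck_at(t1,gate)}, require {pkg_at(p2,gate), truck_at(t1,gate)}
    → {pkg_at(p2,gate), truck_at(t1,gate)}

== RESULT ==
["pkg_at(p2,gate)", "truck_at(t1,gate)"]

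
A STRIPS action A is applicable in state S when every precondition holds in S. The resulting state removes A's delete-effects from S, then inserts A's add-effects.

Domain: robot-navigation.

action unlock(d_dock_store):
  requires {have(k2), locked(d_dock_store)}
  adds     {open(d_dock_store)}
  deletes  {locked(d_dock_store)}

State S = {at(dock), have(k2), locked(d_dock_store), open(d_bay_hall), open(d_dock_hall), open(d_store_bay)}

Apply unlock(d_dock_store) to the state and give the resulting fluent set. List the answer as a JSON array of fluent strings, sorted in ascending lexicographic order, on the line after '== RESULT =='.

Progress:
  pre ⊆ S: {have(k2), locked(d_dock_store)} ⊆ S  — applicable
  S \ del = {at(dock), have(k2), open(d_bay_hall), open(d_dock_hall), open(d_store_bay)}
  ∪ add   = {at(dock), have(k2), open(d_bay_hall), open(d_dock_hall), open(d_dock_store), open(d_store_bay)}

== RESULT ==
["at(dock)", "have(k2)", "open(d_bay_hall)", "open(d_dock_hall)", "open(d_dock_store)", "open(d_store_bay)"]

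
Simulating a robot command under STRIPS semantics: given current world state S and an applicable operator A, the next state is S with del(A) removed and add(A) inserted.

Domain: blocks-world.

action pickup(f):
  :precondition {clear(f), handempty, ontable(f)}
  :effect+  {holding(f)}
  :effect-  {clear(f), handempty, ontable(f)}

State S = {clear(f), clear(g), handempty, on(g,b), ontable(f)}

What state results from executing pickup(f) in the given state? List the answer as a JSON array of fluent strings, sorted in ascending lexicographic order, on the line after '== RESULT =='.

Progress:
  pre ⊆ S: {clear(f), handempty, ontable(f)} ⊆ S  — applicable
  S \ del = {clear(g), on(g,b)}
  ∪ add   = {clear(g), holding(f), on(g,b)}

== RESULT ==
["clear(g)", "holding(f)", "on(g,b)"]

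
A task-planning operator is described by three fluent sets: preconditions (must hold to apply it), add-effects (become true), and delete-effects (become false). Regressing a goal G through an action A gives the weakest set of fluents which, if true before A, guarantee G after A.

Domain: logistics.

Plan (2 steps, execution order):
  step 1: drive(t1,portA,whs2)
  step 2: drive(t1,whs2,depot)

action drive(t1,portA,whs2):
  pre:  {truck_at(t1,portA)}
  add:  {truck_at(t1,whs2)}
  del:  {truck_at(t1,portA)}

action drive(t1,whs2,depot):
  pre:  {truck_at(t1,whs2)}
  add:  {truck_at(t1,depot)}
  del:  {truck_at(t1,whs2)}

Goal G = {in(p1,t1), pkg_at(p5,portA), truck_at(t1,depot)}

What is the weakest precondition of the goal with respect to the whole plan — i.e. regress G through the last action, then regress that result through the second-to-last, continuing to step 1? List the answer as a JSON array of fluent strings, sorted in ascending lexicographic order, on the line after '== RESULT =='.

Regress step by step:
  through step 2 (drive(t1,whs2,depot)): drop {truck_at(t1,depot)}, keep {in(p1,t1), pkg_at(p5,portA)}, require {truck_at(t1,whs2)}
    → {in(p1,t1), pkg_at(p5,portA), truck_at(t1,whs2)}
  through step 1 (drive(t1,portA,whs2)): drop {truck_at(t1,whs2)}, keep {in(p1,t1), pkg_at(p5,portA)}, require {truck_at(t1,portA)}
    → {in(p1,t1), pkg_at(p5,portA), truck_at(t1,portA)}

== RESULT ==
["in(p1,t1)", "pkg_at(p5,portA)", "truck_at(t1,portA)"]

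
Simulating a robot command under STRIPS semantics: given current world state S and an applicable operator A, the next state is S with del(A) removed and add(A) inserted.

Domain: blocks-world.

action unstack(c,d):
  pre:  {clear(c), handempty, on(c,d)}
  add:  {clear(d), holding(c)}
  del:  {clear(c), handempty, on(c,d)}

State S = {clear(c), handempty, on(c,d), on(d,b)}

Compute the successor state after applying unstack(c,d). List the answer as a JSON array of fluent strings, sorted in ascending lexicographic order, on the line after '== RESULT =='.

Progress:
  pre ⊆ S: {clear(c), handempty, on(c,d)} ⊆ S  — applicable
  S \ del = {on(d,b)}
  ∪ add   = {clear(d), holding(c), on(d,b)}

== RESULT ==
["clear(d)", "holding(c)", "on(d,b)"]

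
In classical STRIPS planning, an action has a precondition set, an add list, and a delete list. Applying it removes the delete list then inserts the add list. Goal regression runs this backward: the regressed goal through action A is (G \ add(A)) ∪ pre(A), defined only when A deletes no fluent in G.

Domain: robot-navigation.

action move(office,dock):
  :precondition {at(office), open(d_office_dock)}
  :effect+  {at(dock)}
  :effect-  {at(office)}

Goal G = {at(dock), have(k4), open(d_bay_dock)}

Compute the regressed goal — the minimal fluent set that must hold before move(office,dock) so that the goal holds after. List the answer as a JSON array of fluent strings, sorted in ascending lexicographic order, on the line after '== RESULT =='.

Regress:
  G ∩ del = {}  (empty — regression defined)
  G \ add = {at(dock), have(k4), open(d_bay_dock)} \ {at(dock)} = {have(k4), open(d_bay_dock)}
  ∪ pre   = {have(k4), open(d_bay_dock)} ∪ {at(office), open(d_office_dock)}
          = {at(office), have(k4), open(d_bay_dock), open(d_office_dock)}

== RESULT ==
["at(office)", "have(k4)", "open(d_bay_dock)", "open(d_office_dock)"]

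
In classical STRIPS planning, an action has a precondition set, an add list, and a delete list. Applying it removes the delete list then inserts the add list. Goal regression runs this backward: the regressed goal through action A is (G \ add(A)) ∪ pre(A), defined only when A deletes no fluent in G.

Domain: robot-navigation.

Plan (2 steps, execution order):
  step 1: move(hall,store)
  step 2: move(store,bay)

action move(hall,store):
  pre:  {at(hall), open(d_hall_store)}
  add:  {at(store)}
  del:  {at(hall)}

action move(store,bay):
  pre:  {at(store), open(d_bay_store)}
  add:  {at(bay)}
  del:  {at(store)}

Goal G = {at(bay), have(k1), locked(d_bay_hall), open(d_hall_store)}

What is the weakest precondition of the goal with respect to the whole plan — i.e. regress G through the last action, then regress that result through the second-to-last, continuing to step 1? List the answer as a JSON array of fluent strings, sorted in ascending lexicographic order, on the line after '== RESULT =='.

Work backward from the goal:
  through step 2 (move(store,bay)): drop {at(bay)}, keep {have(k1), locked(d_bay_hall), open(d_hall_store)}, require {at(store), open(d_bay_store)}
    → {at(store), have(k1), locked(d_bay_hall), open(d_bay_store), open(d_hall_store)}
  through step 1 (move(hall,store)): drop {at(store)}, keep {have(k1), locked(d_bay_hall), open(d_bay_store), open(d_hall_store)}, require {at(hall), open(d_hall_store)}
    → {at(hall), have(k1), locked(d_bay_hall), open(d_bay_store), open(d_hall_store)}

== RESULT ==
["at(hall)", "have(k1)", "locked(d_bay_hall)", "open(d_bay_store)", "open(d_hall_store)"]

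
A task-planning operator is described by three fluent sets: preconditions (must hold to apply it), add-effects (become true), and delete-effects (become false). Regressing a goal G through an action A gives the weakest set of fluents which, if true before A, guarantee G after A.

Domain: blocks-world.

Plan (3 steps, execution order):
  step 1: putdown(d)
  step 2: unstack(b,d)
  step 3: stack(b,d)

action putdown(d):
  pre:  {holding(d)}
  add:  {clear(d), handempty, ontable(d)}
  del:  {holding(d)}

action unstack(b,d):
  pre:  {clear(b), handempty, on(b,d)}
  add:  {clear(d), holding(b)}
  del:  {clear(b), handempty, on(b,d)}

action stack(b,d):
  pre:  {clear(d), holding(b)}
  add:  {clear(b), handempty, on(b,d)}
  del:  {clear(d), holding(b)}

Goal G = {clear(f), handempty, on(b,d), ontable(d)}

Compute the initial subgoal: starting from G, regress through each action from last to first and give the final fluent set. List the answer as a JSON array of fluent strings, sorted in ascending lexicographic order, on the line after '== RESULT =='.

Work backward from the goal:
  through step 3 (stack(b,d)): drop {handempty, on(b,d)}, keep {clear(f), ontable(d)}, require {clear(d), holding(b)}
    → {clear(d), clear(f), holding(b), ontable(d)}
  through step 2 (unstack(b,d)): drop {clear(d), holding(b)}, keep {clear(f), ontable(d)}, require {clear(b), handempty, on(b,d)}
    → {clear(b), clear(f), handempty, on(b,d), ontable(d)}
  through step 1 (putdown(d)): drop {handempty, ontable(d)}, keep {clear(b), clear(f), on(b,d)}, require {holding(d)}
    → {clear(b), clear(f), holding(d), on(b,d)}

== RESULT ==
["clear(b)", "clear(f)", "holding(d)", "on(b,d)"]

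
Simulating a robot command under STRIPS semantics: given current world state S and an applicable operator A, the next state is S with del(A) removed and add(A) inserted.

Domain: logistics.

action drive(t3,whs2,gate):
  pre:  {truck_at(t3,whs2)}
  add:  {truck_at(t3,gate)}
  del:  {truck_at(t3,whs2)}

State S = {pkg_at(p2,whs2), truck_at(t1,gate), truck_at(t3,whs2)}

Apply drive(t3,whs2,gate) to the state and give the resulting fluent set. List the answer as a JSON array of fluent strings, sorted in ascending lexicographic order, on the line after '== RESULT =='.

Progress:
  pre ⊆ S: {truck_at(t3,whs2)} ⊆ S  — applicable
  S \ del = {pkg_at(p2,whs2), truck_at(t1,gate)}
  ∪ add   = {pkg_at(p2,whs2), truck_at(t1,gate), truck_at(t3,gate)}

== RESULT ==
["pkg_at(p2,whs2)", "truck_at(t1,gate)", "truck_at(t3,gate)"]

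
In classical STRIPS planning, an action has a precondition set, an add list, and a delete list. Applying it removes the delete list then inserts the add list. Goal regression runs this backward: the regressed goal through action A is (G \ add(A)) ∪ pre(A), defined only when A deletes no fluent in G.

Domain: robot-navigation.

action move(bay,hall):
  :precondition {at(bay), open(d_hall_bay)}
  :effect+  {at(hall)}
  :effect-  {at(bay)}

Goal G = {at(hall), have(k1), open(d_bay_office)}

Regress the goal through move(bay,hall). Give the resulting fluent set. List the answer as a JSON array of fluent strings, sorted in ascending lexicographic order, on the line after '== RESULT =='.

Compute (G \ add) ∪ pre:
  G ∩ del = {}  (empty — regression defined)
  G \ add = {at(hall), have(k1), open(d_bay_office)} \ {at(hall)} = {have(k1), open(d_bay_office)}
  ∪ pre   = {have(k1), open(d_bay_office)} ∪ {at(bay), open(d_hall_bay)}
          = {at(bay), have(k1), open(d_bay_office), open(d_hall_bay)}

== RESULT ==
["at(bay)", "have(k1)", "open(d_bay_office)", "open(d_hall_bay)"]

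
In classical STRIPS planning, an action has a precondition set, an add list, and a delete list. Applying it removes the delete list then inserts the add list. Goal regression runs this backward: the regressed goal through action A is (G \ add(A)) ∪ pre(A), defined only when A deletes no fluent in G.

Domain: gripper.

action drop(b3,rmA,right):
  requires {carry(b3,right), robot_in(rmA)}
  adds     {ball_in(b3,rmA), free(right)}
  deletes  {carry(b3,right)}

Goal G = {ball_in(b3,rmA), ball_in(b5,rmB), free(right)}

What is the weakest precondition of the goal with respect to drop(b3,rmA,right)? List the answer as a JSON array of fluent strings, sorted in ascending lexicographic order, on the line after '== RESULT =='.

Compute (G \ add) ∪ pre:
  G ∩ del = {}  (empty — regression defined)
  G \ add = {ball_in(b3,rmA), ball_in(b5,rmB), free(right)} \ {ball_in(b3,rmA), free(right)} = {ball_in(b5,rmB)}
  ∪ pre   = {ball_in(b5,rmB)} ∪ {carry(b3,right), robot_in(rmA)}
          = {ball_in(b5,rmB), carry(b3,right), robot_in(rmA)}

== RESULT ==
["ball_in(b5,rmB)", "carry(b3,right)", "robot_in(rmA)"]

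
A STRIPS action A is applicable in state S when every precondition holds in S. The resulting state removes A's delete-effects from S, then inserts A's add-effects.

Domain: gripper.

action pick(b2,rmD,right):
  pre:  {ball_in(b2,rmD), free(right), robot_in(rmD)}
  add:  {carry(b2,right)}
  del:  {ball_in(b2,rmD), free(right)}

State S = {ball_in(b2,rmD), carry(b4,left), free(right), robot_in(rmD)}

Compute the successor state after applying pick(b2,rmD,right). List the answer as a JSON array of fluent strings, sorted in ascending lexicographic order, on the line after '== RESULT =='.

Compute (S \ del) ∪ add:
  pre ⊆ S: {ball_in(b2,rmD), free(right), robot_in(rmD)} ⊆ S  — applicable
  S \ del = {carry(b4,left), robot_in(rmD)}
  ∪ add   = {carry(b2,right), carry(b4,left), robot_in(rmD)}

== RESULT ==
["carry(b2,right)", "carry(b4,left)", "robot_in(rmD)"]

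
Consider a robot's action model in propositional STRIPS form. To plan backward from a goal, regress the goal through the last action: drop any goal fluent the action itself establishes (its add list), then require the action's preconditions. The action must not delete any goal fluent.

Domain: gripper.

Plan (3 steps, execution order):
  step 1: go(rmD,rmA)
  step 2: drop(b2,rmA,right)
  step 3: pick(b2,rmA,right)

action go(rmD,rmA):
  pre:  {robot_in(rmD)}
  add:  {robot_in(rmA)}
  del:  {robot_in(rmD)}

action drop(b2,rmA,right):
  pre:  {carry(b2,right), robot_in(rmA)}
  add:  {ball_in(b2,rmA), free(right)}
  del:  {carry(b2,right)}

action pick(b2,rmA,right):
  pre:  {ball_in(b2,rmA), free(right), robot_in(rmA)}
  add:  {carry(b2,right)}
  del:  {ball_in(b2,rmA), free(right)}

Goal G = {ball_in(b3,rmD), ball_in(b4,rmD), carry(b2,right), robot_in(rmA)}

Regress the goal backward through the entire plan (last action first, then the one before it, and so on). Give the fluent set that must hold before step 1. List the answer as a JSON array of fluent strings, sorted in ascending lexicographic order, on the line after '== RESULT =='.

Regress step by step:
  through step 3 (pick(b2,rmA,right)): drop {carry(b2,right)}, keep {ball_in(b3,rmD), ball_in(b4,rmD), robot_in(rmA)}, require {ball_in(b2,rmA), free(right), robot_in(rmA)}
    → {ball_in(b2,rmA), ball_in(b3,rmD), ball_in(b4,rmD), free(right), robot_in(rmA)}
  through step 2 (drop(b2,rmA,right)): drop {ball_in(b2,rmA), free(right)}, keep {ball_in(b3,rmD), ball_in(b4,rmD), robot_in(rmA)}, require {carry(b2,right), robot_in(rmA)}
    → {ball_in(b3,rmD), ball_in(b4,rmD), carry(b2,right), robot_in(rmA)}
  through step 1 (go(rmD,rmA)): drop {robot_in(rmA)}, keep {ball_in(b3,rmD), ball_in(b4,rmD), carry(b2,right)}, require {robot_in(rmD)}
    → {ball_in(b3,rmD), ball_in(b4,rmD), carry(b2,right), robot_in(rmD)}

== RESULT ==
["ball_in(b3,rmD)", "ball_in(b4,rmD)", "carry(b2,right)", "robot_in(rmD)"]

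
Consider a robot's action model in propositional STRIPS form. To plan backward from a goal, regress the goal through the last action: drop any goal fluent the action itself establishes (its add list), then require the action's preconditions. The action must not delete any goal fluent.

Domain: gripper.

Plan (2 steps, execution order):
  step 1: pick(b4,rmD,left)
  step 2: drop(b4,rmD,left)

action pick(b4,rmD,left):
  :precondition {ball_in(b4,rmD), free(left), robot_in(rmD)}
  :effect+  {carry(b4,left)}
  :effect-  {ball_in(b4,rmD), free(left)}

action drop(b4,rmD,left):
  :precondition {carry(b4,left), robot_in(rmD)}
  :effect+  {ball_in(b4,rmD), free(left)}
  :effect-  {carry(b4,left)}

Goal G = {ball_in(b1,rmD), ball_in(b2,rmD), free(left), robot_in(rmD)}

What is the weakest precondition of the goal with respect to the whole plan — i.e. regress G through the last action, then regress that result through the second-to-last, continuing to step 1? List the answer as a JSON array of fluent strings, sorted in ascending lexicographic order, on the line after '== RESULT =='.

Regress step by step:
  through step 2 (drop(b4,rmD,left)): drop {free(left)}, keep {ball_in(b1,rmD), ball_in(b2,rmD), robot_in(rmD)}, require {carry(b4,left), robot_in(rmD)}
    → {ball_in(b1,rmD), ball_in(b2,rmD), carry(b4,left), robot_in(rmD)}
  through step 1 (pick(b4,rmD,left)): drop {carry(b4,left)}, keep {ball_in(b1,rmD), ball_in(b2,rmD), robot_in(rmD)}, require {ball_in(b4,rmD), free(left), robot_in(rmD)}
    → {ball_in(b1,rmD), ball_in(b2,rmD), ball_in(b4,rmD), free(left), robot_in(rmD)}

== RESULT ==
["ball_in(b1,rmD)", "ball_in(b2,rmD)", "ball_in(b4,rmD)", "free(left)", "robot_in(rmD)"]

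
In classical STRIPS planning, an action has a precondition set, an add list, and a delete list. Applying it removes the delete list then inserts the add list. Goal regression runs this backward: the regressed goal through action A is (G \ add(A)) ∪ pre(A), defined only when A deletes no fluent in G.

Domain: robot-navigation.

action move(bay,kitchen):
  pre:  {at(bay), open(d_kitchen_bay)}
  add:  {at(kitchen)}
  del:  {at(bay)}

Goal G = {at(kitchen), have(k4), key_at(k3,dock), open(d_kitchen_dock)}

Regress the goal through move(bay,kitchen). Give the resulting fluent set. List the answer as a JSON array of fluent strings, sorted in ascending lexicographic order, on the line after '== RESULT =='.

Compute (G \ add) ∪ pre:
  G ∩ del = {}  (empty — regression defined)
  G \ add = {at(kitchen), have(k4), key_at(k3,dock), open(d_kitchen_dock)} \ {at(kitchen)} = {have(k4), key_at(k3,dock), open(d_kitchen_dock)}
  ∪ pre   = {have(k4), key_at(k3,dock), open(d_kitchen_dock)} ∪ {at(bay), open(d_kitchen_bay)}
          = {at(bay), have(k4), key_at(k3,dock), open(d_kitchen_bay), open(d_kitchen_dock)}

== RESULT ==
["at(bay)", "have(k4)", "key_at(k3,dock)", "open(d_kitchen_bay)", "open(d_kitchen_dock)"]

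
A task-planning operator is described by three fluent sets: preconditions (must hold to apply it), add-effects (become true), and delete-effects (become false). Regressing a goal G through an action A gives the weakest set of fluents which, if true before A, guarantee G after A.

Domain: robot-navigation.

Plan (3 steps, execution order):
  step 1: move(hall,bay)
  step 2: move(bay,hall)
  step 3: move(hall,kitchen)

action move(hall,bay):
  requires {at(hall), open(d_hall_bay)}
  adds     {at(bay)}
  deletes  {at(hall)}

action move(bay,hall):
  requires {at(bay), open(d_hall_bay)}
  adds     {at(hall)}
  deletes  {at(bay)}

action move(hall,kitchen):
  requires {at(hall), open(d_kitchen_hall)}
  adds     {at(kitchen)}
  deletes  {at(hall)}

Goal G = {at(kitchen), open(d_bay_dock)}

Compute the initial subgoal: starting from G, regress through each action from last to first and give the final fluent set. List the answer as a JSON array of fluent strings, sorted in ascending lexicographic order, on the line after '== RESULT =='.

Regress step by step:
  through step 3 (move(hall,kitchen)): drop {at(kitchen)}, keep {open(d_bay_dock)}, require {at(hall), open(d_kitchen_hall)}
    → {at(hall), open(d_bay_dock), open(d_kitchen_hall)}
  through step 2 (move(bay,hall)): drop {at(hall)}, keep {open(d_bay_dock), open(d_kitchen_hall)}, require {at(bay), open(d_hall_bay)}
    → {at(bay), open(d_bay_dock), open(d_hall_bay), open(d_kitchen_hall)}
  through step 1 (move(hall,bay)): drop {at(bay)}, keep {open(d_bay_dock), open(d_hall_bay), open(d_kitchen_hall)}, require {at(hall), open(d_hall_bay)}
    → {at(hall), open(d_bay_dock), open(d_hall_bay), open(d_kitchen_hall)}

== RESULT ==
["at(hall)", "open(d_bay_dock)", "open(d_hall_bay)", "open(d_kitchen_hall)"]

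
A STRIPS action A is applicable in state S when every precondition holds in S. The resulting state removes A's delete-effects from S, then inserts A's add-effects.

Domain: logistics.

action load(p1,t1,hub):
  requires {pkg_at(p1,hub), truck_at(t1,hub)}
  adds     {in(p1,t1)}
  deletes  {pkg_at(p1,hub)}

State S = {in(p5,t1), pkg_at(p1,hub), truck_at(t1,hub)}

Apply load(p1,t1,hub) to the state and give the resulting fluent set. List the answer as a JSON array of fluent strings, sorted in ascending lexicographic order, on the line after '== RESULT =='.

Compute (S \ del) ∪ add:
  pre ⊆ S: {pkg_at(p1,hub), truck_at(t1,hub)} ⊆ S  — applicable
  S \ del = {in(p5,t1), truck_at(t1,hub)}
  ∪ add   = {in(p1,t1), in(p5,t1), truck_at(t1,hub)}

== RESULT ==
["in(p1,t1)", "in(p5,t1)", "truck_at(t1,hub)"]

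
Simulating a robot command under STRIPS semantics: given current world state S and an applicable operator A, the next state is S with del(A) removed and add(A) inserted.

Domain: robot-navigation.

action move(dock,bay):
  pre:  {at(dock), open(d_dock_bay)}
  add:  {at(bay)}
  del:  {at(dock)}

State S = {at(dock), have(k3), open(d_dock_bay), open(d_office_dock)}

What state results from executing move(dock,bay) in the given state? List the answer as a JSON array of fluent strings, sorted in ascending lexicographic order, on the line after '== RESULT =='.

Compute (S \ del) ∪ add:
  pre ⊆ S: {at(dock), open(d_dock_bay)} ⊆ S  — applicable
  S \ del = {have(k3), open(d_dock_bay), open(d_office_dock)}
  ∪ add   = {at(bay), have(k3), open(d_dock_bay), open(d_office_dock)}

== RESULT ==
["at(bay)", "have(k3)", "open(d_dock_bay)", "open(d_office_dock)"]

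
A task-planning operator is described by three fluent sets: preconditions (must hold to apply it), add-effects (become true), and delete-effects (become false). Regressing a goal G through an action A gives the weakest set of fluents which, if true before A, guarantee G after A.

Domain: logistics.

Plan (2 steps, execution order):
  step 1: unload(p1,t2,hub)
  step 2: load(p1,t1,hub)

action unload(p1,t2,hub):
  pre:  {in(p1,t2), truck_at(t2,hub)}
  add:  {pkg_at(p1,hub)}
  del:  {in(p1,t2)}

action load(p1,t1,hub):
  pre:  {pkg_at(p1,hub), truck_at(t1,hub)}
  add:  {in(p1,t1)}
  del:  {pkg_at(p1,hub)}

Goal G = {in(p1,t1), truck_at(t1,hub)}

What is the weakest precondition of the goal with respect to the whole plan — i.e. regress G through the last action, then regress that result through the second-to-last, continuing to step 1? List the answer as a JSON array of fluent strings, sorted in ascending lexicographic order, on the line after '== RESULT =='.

Regress step by step:
  through step 2 (load(p1,t1,hub)): drop {in(p1,t1)}, keep {truck_at(t1,hub)}, require {pkg_at(p1,hub), truck_at(t1,hub)}
    → {pkg_at(p1,hub), truck_at(t1,hub)}
  through step 1 (unload(p1,t2,hub)): drop {pkg_at(p1,hub)}, keep {truck_at(t1,hub)}, require {in(p1,t2), truck_at(t2,hub)}
    → {in(p1,t2), truck_at(t1,hub), truck_at(t2,hub)}

== RESULT ==
["in(p1,t2)", "truck_at(t1,hub)", "truck_at(t2,hub)"]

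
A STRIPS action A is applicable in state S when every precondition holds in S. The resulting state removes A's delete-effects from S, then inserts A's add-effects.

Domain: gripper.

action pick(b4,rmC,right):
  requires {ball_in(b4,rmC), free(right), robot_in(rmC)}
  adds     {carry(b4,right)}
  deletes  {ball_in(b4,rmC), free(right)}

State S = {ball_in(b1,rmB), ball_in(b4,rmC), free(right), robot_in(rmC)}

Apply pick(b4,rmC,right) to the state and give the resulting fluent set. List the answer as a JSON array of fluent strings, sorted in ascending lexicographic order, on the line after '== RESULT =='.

Compute (S \ del) ∪ add:
  pre ⊆ S: {ball_in(b4,rmC), free(right), robot_in(rmC)} ⊆ S  — applicable
  S \ del = {ball_in(b1,rmB), robot_in(rmC)}
  ∪ add   = {ball_in(b1,rmB), carry(b4,right), robot_in(rmC)}

== RESULT ==
["ball_in(b1,rmB)", "carry(b4,right)", "robot_in(rmC)"]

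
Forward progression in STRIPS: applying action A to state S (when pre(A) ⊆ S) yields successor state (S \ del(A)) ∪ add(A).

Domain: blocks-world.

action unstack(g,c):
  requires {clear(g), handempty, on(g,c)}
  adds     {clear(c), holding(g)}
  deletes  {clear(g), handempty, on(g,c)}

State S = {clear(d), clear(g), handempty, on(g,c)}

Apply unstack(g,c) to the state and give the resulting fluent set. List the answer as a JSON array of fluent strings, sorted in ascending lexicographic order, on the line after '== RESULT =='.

Compute (S \ del) ∪ add:
  pre ⊆ S: {clear(g), handempty, on(g,c)} ⊆ S  — applicable
  S \ del = {clear(d)}
  ∪ add   = {clear(c), clear(d), holding(g)}

== RESULT ==
["clear(c)", "clear(d)", "holding(g)"]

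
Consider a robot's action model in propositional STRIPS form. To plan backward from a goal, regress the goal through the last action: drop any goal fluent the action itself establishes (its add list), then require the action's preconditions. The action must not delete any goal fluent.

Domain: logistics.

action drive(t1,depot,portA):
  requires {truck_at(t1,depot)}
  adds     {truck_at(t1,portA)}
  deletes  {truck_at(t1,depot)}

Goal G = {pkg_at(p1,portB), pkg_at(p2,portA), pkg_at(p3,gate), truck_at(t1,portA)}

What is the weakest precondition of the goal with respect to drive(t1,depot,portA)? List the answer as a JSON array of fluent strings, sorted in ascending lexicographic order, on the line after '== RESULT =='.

Regress:
  G ∩ del = {}  (empty — regression defined)
  G \ add = {pkg_at(p1,portB), pkg_at(p2,portA), pkg_at(p3,gate), truck_at(t1,portA)} \ {truck_at(t1,portA)} = {pkg_at(p1,portB), pkg_at(p2,portA), pkg_at(p3,gate)}
  ∪ pre   = {pkg_at(p1,portB), pkg_at(p2,portA), pkg_at(p3,gate)} ∪ {truck_at(t1,depot)}
          = {pkg_at(p1,portB), pkg_at(p2,portA), pkg_at(p3,gate), truck_at(t1,depot)}

== RESULT ==
["pkg_at(p1,portB)", "pkg_at(p2,portA)", "pkg_at(p3,gate)", "truck_at(t1,depot)"]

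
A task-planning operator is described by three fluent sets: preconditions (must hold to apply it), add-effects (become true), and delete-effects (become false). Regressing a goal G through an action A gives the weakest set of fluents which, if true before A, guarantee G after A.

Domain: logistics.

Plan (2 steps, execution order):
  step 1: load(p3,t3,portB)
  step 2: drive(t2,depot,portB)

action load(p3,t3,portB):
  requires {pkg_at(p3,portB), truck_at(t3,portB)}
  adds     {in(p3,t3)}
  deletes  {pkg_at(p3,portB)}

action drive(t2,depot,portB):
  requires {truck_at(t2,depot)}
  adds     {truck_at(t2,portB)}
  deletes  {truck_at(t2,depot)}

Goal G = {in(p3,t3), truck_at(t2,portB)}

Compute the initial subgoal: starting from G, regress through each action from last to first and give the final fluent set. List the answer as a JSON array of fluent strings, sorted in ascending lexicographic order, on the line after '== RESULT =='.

Regress step by step:
  through step 2 (drive(t2,depot,portB)): drop {truck_at(t2,portB)}, keep {in(p3,t3)}, require {truck_at(t2,depot)}
    → {in(p3,t3), truck_at(t2,depot)}
  through step 1 (load(p3,t3,portB)): drop {in(p3,t3)}, keep {truck_at(t2,depot)}, require {pkg_at(p3,portB), truck_at(t3,portB)}
    → {pkg_at(p3,portB), truck_at(t2,depot), truck_at(t3,portB)}

== RESULT ==
["pkg_at(p3,portB)", "truck_at(t2,depot)", "truck_at(t3,portB)"]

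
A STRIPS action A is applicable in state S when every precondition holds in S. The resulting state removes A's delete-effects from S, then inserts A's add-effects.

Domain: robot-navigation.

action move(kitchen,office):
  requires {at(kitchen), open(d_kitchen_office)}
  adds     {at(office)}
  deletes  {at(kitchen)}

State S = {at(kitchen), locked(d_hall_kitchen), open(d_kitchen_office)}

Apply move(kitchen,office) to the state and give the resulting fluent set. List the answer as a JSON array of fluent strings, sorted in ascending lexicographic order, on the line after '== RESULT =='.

Progress:
  pre ⊆ S: {at(kitchen), open(d_kitchen_office)} ⊆ S  — applicable
  S \ del = {locked(d_hall_kitchen), open(d_kitchen_office)}
  ∪ add   = {at(office), locked(d_hall_kitchen), open(d_kitchen_office)}

== RESULT ==
["at(office)", "locked(d_hall_kitchen)", "open(d_kitchen_office)"]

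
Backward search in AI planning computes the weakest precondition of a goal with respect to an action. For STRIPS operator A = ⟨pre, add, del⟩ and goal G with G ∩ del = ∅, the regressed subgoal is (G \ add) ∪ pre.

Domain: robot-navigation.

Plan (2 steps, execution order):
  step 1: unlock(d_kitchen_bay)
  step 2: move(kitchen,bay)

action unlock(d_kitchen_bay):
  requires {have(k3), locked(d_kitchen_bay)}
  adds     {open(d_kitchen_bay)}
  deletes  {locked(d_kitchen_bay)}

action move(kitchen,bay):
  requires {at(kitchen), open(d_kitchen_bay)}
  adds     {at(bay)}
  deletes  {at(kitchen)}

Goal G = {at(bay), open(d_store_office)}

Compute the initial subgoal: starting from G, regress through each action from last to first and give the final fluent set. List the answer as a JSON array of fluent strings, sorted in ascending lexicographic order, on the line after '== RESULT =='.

Work backward from the goal:
  through step 2 (move(kitchen,bay)): drop {at(bay)}, keep {open(d_store_office)}, require {at(kitchen), open(d_kitchen_bay)}
    → {at(kitchen), open(d_kitchen_bay), open(d_store_office)}
  through step 1 (unlock(d_kitchen_bay)): drop {open(d_kitchen_bay)}, keep {at(kitchen), open(d_store_office)}, require {have(k3), locked(d_kitchen_bay)}
    → {at(kitchen), have(k3), locked(d_kitchen_bay), open(d_store_office)}

== RESULT ==
["at(kitchen)", "have(k3)", "locked(d_kitchen_bay)", "open(d_store_office)"]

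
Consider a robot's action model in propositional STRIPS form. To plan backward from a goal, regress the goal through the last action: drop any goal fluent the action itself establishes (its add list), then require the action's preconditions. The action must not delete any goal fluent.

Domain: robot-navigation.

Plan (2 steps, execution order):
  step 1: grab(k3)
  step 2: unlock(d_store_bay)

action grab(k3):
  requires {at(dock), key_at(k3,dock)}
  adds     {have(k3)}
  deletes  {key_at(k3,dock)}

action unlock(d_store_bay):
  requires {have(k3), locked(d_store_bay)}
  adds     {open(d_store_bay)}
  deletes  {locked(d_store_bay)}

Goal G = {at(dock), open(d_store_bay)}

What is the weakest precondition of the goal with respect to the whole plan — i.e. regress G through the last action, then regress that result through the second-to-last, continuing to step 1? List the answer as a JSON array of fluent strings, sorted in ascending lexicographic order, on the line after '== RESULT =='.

Work backward from the goal:
  through step 2 (unlock(d_store_bay)): drop {open(d_store_bay)}, keep {at(dock)}, require {have(k3), locked(d_store_bay)}
    → {at(dock), have(k3), locked(d_store_bay)}
  through step 1 (grab(k3)): drop {have(k3)}, keep {at(dock), locked(d_store_bay)}, require {at(dock), key_at(k3,dock)}
    → {at(dock), key_at(k3,dock), locked(d_store_bay)}

== RESULT ==
["at(dock)", "key_at(k3,dock)", "locked(d_store_bay)"]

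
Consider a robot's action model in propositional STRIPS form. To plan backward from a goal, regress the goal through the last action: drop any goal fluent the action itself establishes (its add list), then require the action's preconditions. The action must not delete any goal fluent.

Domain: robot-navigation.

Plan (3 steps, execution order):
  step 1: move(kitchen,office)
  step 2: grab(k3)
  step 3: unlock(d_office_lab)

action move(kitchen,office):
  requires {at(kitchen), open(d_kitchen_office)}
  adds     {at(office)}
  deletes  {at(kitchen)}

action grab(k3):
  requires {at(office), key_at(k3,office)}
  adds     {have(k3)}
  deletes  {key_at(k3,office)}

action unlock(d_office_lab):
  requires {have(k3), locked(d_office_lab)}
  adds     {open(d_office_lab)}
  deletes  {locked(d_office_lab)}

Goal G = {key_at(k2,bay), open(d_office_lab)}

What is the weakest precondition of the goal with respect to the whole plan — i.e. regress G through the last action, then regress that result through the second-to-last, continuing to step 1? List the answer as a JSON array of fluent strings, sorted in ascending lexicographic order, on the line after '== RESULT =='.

Work backward from the goal:
  through step 3 (unlock(d_office_lab)): drop {open(d_office_lab)}, keep {key_at(k2,bay)}, require {have(k3), locked(d_office_lab)}
    → {have(k3), key_at(k2,bay), locked(d_office_lab)}
  through step 2 (grab(k3)): drop {have(k3)}, keep {key_at(k2,bay), locked(d_office_lab)}, require {at(office), key_at(k3,office)}
    → {at(office), key_at(k2,bay), key_at(k3,office), locked(d_office_lab)}
  through step 1 (move(kitchen,office)): drop {at(office)}, keep {key_at(k2,bay), key_at(k3,office), locked(d_office_lab)}, require {at(kitchen), open(d_kitchen_office)}
    → {at(kitchen), key_at(k2,bay), key_at(k3,office), locked(d_office_lab), open(d_kitchen_office)}

== RESULT ==
["at(kitchen)", "key_at(k2,bay)", "key_at(k3,office)", "locked(d_office_lab)", "open(d_kitchen_office)"]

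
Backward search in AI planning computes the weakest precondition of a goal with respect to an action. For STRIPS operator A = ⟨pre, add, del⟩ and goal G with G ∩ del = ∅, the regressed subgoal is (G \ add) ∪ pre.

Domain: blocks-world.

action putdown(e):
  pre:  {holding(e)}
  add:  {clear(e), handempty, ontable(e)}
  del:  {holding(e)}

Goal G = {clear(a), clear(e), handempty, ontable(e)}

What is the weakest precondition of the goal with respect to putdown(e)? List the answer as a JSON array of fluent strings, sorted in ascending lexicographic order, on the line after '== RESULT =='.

Regress:
  G ∩ del = {}  (empty — regression defined)
  G \ add = {clear(a), clear(e), handempty, ontable(e)} \ {clear(e), handempty, ontable(e)} = {clear(a)}
  ∪ pre   = {clear(a)} ∪ {holding(e)}
          = {clear(a), holding(e)}

== RESULT ==
["clear(a)", "holding(e)"]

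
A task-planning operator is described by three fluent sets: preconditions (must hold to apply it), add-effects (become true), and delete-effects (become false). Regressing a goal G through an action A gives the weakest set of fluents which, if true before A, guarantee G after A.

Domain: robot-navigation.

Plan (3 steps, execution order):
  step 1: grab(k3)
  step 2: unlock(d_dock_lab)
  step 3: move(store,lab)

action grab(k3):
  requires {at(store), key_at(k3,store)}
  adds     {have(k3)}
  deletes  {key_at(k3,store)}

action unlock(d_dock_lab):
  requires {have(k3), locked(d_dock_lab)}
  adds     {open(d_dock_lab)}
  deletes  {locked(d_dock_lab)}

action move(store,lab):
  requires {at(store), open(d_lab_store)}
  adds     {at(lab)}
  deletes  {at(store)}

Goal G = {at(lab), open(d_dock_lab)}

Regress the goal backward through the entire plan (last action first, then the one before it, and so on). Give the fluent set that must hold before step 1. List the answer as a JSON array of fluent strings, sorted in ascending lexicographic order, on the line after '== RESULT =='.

Work backward from the goal:
  through step 3 (move(store,lab)): drop {at(lab)}, keep {open(d_dock_lab)}, require {at(store), open(d_lab_store)}
    → {at(store), open(d_dock_lab), open(d_lab_store)}
  through step 2 (unlock(d_dock_lab)): drop {open(d_dock_lab)}, keep {at(store), open(d_lab_store)}, require {have(k3), locked(d_dock_lab)}
    → {at(store), have(k3), locked(d_dock_lab), open(d_lab_store)}
  through step 1 (grab(k3)): drop {have(k3)}, keep {at(store), locked(d_dock_lab), open(d_lab_store)}, require {at(store), key_at(k3,store)}
    → {at(store), key_at(k3,store), locked(d_dock_lab), open(d_lab_store)}

== RESULT ==
["at(store)", "key_at(k3,store)", "locked(d_dock_lab)", "open(d_lab_store)"]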